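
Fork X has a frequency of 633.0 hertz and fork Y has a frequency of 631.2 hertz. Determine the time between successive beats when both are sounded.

0.556 s

f_beat = |633.0 − 631.2| = 1.8 Hz.
Beat period T = 1 / f_beat = 1 / 1.8 s.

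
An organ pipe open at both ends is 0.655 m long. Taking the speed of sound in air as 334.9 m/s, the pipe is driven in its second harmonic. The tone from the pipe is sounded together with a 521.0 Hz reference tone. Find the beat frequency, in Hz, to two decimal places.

Open pipe: f_n = n·v/(2L) = 2·334.9/(2·0.655) = 511.2977 Hz.
f_beat = |511.2977 − 521.0| = 9.70 Hz.

9.70 Hz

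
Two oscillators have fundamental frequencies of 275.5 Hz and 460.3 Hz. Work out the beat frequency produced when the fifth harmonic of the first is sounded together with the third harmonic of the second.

Fifth harmonic of the first: 5·275.5 = 1377.5 Hz.
Third harmonic of the second: 3·460.3 = 1380.9 Hz.
f_beat = |1377.5 − 1380.9| = 3.4 Hz.

3.4 Hz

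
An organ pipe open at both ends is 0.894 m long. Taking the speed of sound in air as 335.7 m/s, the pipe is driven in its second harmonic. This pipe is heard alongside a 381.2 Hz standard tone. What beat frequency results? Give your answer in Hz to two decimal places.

Open pipe: f_n = n·v/(2L) = 2·335.7/(2·0.894) = 375.5034 Hz.
f_beat = |375.5034 − 381.2| = 5.70 Hz.

5.70 Hz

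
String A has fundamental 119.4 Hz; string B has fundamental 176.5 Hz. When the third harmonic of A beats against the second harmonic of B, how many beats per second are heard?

5.2 Hz

Third harmonic of the first: 3·119.4 = 358.2 Hz.
Second harmonic of the second: 2·176.5 = 353.0 Hz.
f_beat = |358.2 − 353.0| = 5.2 Hz.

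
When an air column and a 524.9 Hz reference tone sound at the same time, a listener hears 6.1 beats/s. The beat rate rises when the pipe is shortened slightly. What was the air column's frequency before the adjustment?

531 Hz

|f − 524.9| = 6.1, so the air column was at either 518.8 Hz or 531 Hz.
A shorter pipe has a higher fundamental; the adjustment raises the air column's frequency.
The beat rate rose, so the adjustment moved the air column further from 524.9 Hz — it was already above the reference.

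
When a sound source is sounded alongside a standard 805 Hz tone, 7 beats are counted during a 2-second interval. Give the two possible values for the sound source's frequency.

Beat frequency = 7/2 = 3.5 Hz.
|f − 805| = 3.5, so f = 805 ± 3.5.

801.5 Hz or 808.5 Hz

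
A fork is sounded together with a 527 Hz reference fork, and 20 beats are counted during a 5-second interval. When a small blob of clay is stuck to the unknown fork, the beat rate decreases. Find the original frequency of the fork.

Beat frequency = 20/5 = 4 Hz.
|f − 527| = 4, so the fork was at either 523 Hz or 531 Hz.
Adding mass to a fork lowers its frequency; the adjustment lowers the fork's frequency.
The beat rate fell, so the adjustment moved the fork toward 527 Hz — it must have started above the reference.

531 Hz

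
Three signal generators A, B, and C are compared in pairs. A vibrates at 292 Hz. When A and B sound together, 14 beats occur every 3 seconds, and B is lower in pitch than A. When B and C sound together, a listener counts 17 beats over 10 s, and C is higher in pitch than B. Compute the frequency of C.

A–B: Beat frequency = 14/3 = 4.6667 Hz.
B is below A, so f_B = 292 − 4.6667 = 287.3333 Hz.
B–C: Beat frequency = 17/10 = 1.7 Hz.
C is above B, so f_C = 287.3333 + 1.7 = 289.0333 Hz.

289.0333 Hz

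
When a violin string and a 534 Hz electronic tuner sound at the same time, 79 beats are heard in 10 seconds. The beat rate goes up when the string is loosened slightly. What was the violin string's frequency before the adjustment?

Beat frequency = 79/10 = 7.9 Hz.
|f − 534| = 7.9, so the violin string was at either 526.1 Hz or 541.9 Hz.
Reducing tension lowers a string's frequency; the adjustment lowers the violin string's frequency.
The beat rate rose, so the adjustment moved the violin string further from 534 Hz — it was already below the reference.

526.1 Hz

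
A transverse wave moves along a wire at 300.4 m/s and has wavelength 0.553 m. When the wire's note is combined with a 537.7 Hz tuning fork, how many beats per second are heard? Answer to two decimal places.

5.52 Hz

Source frequency f = v/λ = 300.4/0.553 = 543.2188 Hz.
f_beat = |543.2188 − 537.7| = 5.52 Hz.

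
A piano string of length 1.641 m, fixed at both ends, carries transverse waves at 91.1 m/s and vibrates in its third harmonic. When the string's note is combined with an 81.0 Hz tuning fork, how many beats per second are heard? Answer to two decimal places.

2.27 Hz

For a string fixed at both ends, f_n = n·v/(2L) = 3·91.1/(2·1.641) = 83.2724 Hz.
f_beat = |83.2724 − 81.0| = 2.27 Hz.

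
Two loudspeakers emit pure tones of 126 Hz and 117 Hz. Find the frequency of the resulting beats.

9 Hz

The beat frequency equals the magnitude of the frequency difference.
|126 − 117| = 9 Hz.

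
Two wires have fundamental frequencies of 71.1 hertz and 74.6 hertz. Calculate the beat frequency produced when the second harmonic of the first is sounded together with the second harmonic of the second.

Second harmonic of the first: 2·71.1 = 142.2 Hz.
Second harmonic of the second: 2·74.6 = 149.2 Hz.
f_beat = |142.2 − 149.2| = 7.0 Hz.

7.0 Hz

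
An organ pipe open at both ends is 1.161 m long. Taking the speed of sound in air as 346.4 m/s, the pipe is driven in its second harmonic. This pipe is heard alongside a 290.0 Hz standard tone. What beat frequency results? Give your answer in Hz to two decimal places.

8.36 Hz

Open pipe: f_n = n·v/(2L) = 2·346.4/(2·1.161) = 298.3635 Hz.
f_beat = |298.3635 − 290.0| = 8.36 Hz.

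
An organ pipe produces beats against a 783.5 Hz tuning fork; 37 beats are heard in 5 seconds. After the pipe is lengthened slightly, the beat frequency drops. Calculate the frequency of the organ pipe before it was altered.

790.9 Hz

Beat frequency = 37/5 = 7.4 Hz.
|f − 783.5| = 7.4, so the organ pipe was at either 776.1 Hz or 790.9 Hz.
A longer pipe has a lower fundamental; the adjustment lowers the organ pipe's frequency.
The beat rate fell, so the adjustment moved the organ pipe toward 783.5 Hz — it must have started above the reference.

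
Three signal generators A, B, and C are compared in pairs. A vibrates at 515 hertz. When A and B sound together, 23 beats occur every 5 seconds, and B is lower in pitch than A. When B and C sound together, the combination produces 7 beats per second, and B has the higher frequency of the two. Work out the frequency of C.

503.4 Hz

A–B: Beat frequency = 23/5 = 4.6 Hz.
B is below A, so f_B = 515 − 4.6 = 510.4 Hz.
C is below B, so f_C = 510.4 − 7 = 503.4 Hz.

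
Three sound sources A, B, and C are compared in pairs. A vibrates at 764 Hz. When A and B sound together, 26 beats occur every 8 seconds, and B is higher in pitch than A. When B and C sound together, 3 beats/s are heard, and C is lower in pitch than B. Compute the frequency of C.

A–B: Beat frequency = 26/8 = 3.25 Hz.
B is above A, so f_B = 764 + 3.25 = 767.25 Hz.
C is below B, so f_C = 767.25 − 3 = 764.25 Hz.

764.25 Hz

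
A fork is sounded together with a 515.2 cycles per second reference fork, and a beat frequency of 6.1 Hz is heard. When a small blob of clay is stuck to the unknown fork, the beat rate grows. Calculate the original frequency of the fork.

509.1 Hz

|f − 515.2| = 6.1, so the fork was at either 509.1 Hz or 521.3 Hz.
Adding mass to a fork lowers its frequency; the adjustment lowers the fork's frequency.
The beat rate rose, so the adjustment moved the fork further from 515.2 Hz — it was already below the reference.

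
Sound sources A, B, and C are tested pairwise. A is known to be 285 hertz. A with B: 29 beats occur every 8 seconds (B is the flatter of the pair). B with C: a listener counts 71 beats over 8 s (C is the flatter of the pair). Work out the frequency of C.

A–B: Beat frequency = 29/8 = 3.625 Hz.
B is below A, so f_B = 285 − 3.625 = 281.375 Hz.
B–C: Beat frequency = 71/8 = 8.875 Hz.
C is below B, so f_C = 281.375 − 8.875 = 272.5 Hz.

272.5 Hz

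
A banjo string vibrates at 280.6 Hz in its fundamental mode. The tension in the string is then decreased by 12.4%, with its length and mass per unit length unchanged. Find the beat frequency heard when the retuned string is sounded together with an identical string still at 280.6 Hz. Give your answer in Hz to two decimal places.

For a string, f ∝ √T, so the new frequency is 280.6·√0.876 = 262.6272 Hz.
f_beat = |262.6272 − 280.6| = 17.97 Hz.

17.97 Hz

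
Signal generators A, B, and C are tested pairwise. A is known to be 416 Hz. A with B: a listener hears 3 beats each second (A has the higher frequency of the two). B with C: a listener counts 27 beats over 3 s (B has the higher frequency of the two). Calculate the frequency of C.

404 Hz

B is below A, so f_B = 416 − 3 = 413 Hz.
B–C: Beat frequency = 27/3 = 9 Hz.
C is below B, so f_C = 413 − 9 = 404 Hz.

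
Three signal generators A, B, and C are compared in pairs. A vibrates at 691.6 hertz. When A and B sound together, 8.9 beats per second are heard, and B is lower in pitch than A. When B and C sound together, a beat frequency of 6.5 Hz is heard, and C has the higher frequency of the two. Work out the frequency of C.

B is below A, so f_B = 691.6 − 8.9 = 682.7 Hz.
C is above B, so f_C = 682.7 + 6.5 = 689.2 Hz.

689.2 Hz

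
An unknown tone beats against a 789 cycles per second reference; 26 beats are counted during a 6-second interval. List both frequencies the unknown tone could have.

784.6667 Hz or 793.3333 Hz

Beat frequency = 26/6 = 4.3333 Hz.
|f − 789| = 4.3333, so f = 789 ± 4.3333.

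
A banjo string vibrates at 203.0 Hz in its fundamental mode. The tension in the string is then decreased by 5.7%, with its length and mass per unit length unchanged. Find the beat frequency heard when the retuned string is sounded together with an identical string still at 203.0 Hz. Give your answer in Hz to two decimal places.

For a string, f ∝ √T, so the new frequency is 203.0·√0.943 = 197.1296 Hz.
f_beat = |197.1296 − 203.0| = 5.87 Hz.

5.87 Hz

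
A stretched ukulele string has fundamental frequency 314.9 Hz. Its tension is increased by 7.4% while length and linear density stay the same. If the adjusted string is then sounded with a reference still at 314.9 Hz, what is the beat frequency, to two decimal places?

11.44 Hz

For a string, f ∝ √T, so the new frequency is 314.9·√1.074 = 326.3434 Hz.
f_beat = |326.3434 − 314.9| = 11.44 Hz.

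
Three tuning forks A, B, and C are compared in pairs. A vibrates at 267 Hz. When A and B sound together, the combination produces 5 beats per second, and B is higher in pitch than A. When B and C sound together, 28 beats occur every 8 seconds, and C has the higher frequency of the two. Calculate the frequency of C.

275.5 Hz

B is above A, so f_B = 267 + 5 = 272 Hz.
B–C: Beat frequency = 28/8 = 3.5 Hz.
C is above B, so f_C = 272 + 3.5 = 275.5 Hz.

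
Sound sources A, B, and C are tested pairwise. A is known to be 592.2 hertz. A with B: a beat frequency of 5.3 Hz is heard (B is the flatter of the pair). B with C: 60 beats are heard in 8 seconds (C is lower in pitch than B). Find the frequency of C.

579.4 Hz

B is below A, so f_B = 592.2 − 5.3 = 586.9 Hz.
B–C: Beat frequency = 60/8 = 7.5 Hz.
C is below B, so f_C = 586.9 − 7.5 = 579.4 Hz.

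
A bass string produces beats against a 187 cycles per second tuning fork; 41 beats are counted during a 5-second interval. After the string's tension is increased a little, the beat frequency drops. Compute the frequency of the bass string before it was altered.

Beat frequency = 41/5 = 8.2 Hz.
|f − 187| = 8.2, so the bass string was at either 178.8 Hz or 195.2 Hz.
Higher tension means higher frequency; the adjustment raises the bass string's frequency.
The beat rate fell, so the adjustment moved the bass string toward 187 Hz — it must have started below the reference.

178.8 Hz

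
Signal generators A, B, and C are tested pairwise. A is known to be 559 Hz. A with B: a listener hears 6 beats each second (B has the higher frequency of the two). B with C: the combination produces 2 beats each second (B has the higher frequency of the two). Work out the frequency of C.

563 Hz

B is above A, so f_B = 559 + 6 = 565 Hz.
C is below B, so f_C = 565 − 2 = 563 Hz.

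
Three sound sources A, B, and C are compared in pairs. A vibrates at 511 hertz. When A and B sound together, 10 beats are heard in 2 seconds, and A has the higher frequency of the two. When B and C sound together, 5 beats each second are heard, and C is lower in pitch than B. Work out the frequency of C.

501 Hz

A–B: Beat frequency = 10/2 = 5 Hz.
B is below A, so f_B = 511 − 5 = 506 Hz.
C is below B, so f_C = 506 − 5 = 501 Hz.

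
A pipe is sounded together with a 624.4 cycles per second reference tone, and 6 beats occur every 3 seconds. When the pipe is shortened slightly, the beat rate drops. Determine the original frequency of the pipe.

Beat frequency = 6/3 = 2 Hz.
|f − 624.4| = 2, so the pipe was at either 622.4 Hz or 626.4 Hz.
A shorter pipe has a higher fundamental; the adjustment raises the pipe's frequency.
The beat rate fell, so the adjustment moved the pipe toward 624.4 Hz — it must have started below the reference.

622.4 Hz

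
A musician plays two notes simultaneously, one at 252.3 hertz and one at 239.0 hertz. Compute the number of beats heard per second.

13.3 Hz

Beats arise from superposition of two nearby frequencies; the beat rate is |f₁ − f₂|.
|252.3 − 239.0| = 13.3 Hz.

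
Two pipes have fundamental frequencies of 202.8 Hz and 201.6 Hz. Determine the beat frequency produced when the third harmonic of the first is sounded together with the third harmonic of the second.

Third harmonic of the first: 3·202.8 = 608.4 Hz.
Third harmonic of the second: 3·201.6 = 604.8 Hz.
f_beat = |608.4 − 604.8| = 3.6 Hz.

3.6 Hz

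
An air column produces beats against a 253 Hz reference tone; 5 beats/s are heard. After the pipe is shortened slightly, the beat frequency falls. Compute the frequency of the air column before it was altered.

|f − 253| = 5, so the air column was at either 248 Hz or 258 Hz.
A shorter pipe has a higher fundamental; the adjustment raises the air column's frequency.
The beat rate fell, so the adjustment moved the air column toward 253 Hz — it must have started below the reference.

248 Hz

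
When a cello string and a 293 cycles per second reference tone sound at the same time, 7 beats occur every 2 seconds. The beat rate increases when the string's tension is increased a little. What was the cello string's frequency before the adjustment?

296.5 Hz

Beat frequency = 7/2 = 3.5 Hz.
|f − 293| = 3.5, so the cello string was at either 289.5 Hz or 296.5 Hz.
Higher tension means higher frequency; the adjustment raises the cello string's frequency.
The beat rate rose, so the adjustment moved the cello string further from 293 Hz — it was already above the reference.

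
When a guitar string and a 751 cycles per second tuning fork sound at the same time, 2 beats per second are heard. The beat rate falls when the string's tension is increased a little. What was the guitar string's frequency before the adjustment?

749 Hz

|f − 751| = 2, so the guitar string was at either 749 Hz or 753 Hz.
Higher tension means higher frequency; the adjustment raises the guitar string's frequency.
The beat rate fell, so the adjustment moved the guitar string toward 751 Hz — it must have started below the reference.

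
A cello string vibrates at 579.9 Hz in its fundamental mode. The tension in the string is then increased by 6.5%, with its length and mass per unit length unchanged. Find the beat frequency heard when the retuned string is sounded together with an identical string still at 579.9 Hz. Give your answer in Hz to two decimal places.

18.55 Hz

For a string, f ∝ √T, so the new frequency is 579.9·√1.065 = 598.4501 Hz.
f_beat = |598.4501 − 579.9| = 18.55 Hz.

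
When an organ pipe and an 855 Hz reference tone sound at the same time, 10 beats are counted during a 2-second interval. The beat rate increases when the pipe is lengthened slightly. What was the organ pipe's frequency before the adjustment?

850 Hz

Beat frequency = 10/2 = 5 Hz.
|f − 855| = 5, so the organ pipe was at either 850 Hz or 860 Hz.
A longer pipe has a lower fundamental; the adjustment lowers the organ pipe's frequency.
The beat rate rose, so the adjustment moved the organ pipe further from 855 Hz — it was already below the reference.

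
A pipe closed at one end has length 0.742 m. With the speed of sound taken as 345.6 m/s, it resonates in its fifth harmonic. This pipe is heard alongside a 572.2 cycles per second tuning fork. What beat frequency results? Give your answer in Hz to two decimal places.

Closed pipe (odd harmonics): f_n = n·v/(4L) = 5·345.6/(4·0.742) = 582.2102 Hz.
f_beat = |582.2102 − 572.2| = 10.01 Hz.

10.01 Hz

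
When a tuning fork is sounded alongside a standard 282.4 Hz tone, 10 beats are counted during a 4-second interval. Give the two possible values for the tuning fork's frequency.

Beat frequency = 10/4 = 2.5 Hz.
|f − 282.4| = 2.5, so f = 282.4 ± 2.5.

279.9 Hz or 284.9 Hz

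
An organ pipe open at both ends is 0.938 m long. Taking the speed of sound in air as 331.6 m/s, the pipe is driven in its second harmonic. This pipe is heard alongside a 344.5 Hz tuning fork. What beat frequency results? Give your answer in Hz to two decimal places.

9.02 Hz

Open pipe: f_n = n·v/(2L) = 2·331.6/(2·0.938) = 353.5181 Hz.
f_beat = |353.5181 − 344.5| = 9.02 Hz.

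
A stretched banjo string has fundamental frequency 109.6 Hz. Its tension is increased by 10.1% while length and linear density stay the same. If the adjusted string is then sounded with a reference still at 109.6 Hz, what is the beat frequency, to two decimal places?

For a string, f ∝ √T, so the new frequency is 109.6·√1.101 = 115.0017 Hz.
f_beat = |115.0017 − 109.6| = 5.40 Hz.

5.40 Hz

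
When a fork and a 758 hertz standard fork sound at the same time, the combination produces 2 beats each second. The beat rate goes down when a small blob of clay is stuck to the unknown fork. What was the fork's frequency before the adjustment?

760 Hz

|f − 758| = 2, so the fork was at either 756 Hz or 760 Hz.
Adding mass to a fork lowers its frequency; the adjustment lowers the fork's frequency.
The beat rate fell, so the adjustment moved the fork toward 758 Hz — it must have started above the reference.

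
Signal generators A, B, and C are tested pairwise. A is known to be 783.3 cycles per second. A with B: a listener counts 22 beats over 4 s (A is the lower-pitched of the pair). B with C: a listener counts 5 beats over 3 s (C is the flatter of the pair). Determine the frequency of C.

787.1333 Hz

A–B: Beat frequency = 22/4 = 5.5 Hz.
B is above A, so f_B = 783.3 + 5.5 = 788.8 Hz.
B–C: Beat frequency = 5/3 = 1.6667 Hz.
C is below B, so f_C = 788.8 − 1.6667 = 787.1333 Hz.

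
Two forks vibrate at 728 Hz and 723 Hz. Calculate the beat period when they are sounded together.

f_beat = |728 − 723| = 5 Hz.
Beat period T = 1 / f_beat = 1 / 5 s.

0.200 s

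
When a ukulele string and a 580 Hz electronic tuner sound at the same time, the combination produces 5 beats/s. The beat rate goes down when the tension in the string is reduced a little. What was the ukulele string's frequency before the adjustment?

585 Hz

|f − 580| = 5, so the ukulele string was at either 575 Hz or 585 Hz.
Lower tension means lower frequency; the adjustment lowers the ukulele string's frequency.
The beat rate fell, so the adjustment moved the ukulele string toward 580 Hz — it must have started above the reference.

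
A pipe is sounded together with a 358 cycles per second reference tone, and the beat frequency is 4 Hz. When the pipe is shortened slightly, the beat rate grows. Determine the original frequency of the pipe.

|f − 358| = 4, so the pipe was at either 354 Hz or 362 Hz.
A shorter pipe has a higher fundamental; the adjustment raises the pipe's frequency.
The beat rate rose, so the adjustment moved the pipe further from 358 Hz — it was already above the reference.

362 Hz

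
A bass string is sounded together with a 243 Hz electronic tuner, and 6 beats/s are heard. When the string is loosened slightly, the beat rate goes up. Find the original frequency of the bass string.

237 Hz

|f − 243| = 6, so the bass string was at either 237 Hz or 249 Hz.
Reducing tension lowers a string's frequency; the adjustment lowers the bass string's frequency.
The beat rate rose, so the adjustment moved the bass string further from 243 Hz — it was already below the reference.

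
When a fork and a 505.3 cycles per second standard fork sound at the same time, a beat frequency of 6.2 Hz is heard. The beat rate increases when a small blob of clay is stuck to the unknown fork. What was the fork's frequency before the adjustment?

|f − 505.3| = 6.2, so the fork was at either 499.1 Hz or 511.5 Hz.
Adding mass to a fork lowers its frequency; the adjustment lowers the fork's frequency.
The beat rate rose, so the adjustment moved the fork further from 505.3 Hz — it was already below the reference.

499.1 Hz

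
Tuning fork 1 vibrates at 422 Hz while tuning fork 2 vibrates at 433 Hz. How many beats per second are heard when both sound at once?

The beat frequency equals the magnitude of the frequency difference.
|422 − 433| = 11 Hz.

11 Hz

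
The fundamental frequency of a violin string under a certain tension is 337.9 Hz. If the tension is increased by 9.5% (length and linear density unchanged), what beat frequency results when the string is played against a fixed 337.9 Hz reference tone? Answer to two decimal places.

For a string, f ∝ √T, so the new frequency is 337.9·√1.095 = 353.5862 Hz.
f_beat = |353.5862 − 337.9| = 15.69 Hz.

15.69 Hz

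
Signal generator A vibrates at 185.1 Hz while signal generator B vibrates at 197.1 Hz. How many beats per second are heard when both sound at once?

12 Hz

The beat frequency equals the magnitude of the frequency difference.
|185.1 − 197.1| = 12 Hz.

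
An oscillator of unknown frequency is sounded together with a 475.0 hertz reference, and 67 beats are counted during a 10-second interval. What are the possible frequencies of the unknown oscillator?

Beat frequency = 67/10 = 6.7 Hz.
|f − 475.0| = 6.7, so f = 475.0 ± 6.7.

468.3 Hz or 481.7 Hz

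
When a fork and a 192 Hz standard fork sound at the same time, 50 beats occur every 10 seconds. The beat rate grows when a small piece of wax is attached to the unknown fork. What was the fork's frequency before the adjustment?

Beat frequency = 50/10 = 5 Hz.
|f − 192| = 5, so the fork was at either 187 Hz or 197 Hz.
Loading a fork with wax lowers its frequency; the adjustment lowers the fork's frequency.
The beat rate rose, so the adjustment moved the fork further from 192 Hz — it was already below the reference.

187 Hz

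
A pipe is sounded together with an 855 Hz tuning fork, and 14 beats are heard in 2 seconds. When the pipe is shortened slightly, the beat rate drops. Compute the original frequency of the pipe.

Beat frequency = 14/2 = 7 Hz.
|f − 855| = 7, so the pipe was at either 848 Hz or 862 Hz.
A shorter pipe has a higher fundamental; the adjustment raises the pipe's frequency.
The beat rate fell, so the adjustment moved the pipe toward 855 Hz — it must have started below the reference.

848 Hz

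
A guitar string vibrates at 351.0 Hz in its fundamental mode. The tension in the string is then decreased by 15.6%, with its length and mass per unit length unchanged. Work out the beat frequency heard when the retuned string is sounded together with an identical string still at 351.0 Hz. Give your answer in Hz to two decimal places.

28.54 Hz

For a string, f ∝ √T, so the new frequency is 351.0·√0.844 = 322.4618 Hz.
f_beat = |322.4618 − 351.0| = 28.54 Hz.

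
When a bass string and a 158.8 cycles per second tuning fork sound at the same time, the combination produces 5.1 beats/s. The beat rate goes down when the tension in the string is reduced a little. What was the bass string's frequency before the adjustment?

|f − 158.8| = 5.1, so the bass string was at either 153.7 Hz or 163.9 Hz.
Lower tension means lower frequency; the adjustment lowers the bass string's frequency.
The beat rate fell, so the adjustment moved the bass string toward 158.8 Hz — it must have started above the reference.

163.9 Hz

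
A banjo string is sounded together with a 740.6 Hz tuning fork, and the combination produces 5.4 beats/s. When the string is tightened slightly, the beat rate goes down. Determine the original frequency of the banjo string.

735.2 Hz

|f − 740.6| = 5.4, so the banjo string was at either 735.2 Hz or 746 Hz.
Increasing tension raises a string's frequency; the adjustment raises the banjo string's frequency.
The beat rate fell, so the adjustment moved the banjo string toward 740.6 Hz — it must have started below the reference.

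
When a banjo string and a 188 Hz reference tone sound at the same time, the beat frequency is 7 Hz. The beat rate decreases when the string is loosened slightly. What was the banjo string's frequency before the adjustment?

|f − 188| = 7, so the banjo string was at either 181 Hz or 195 Hz.
Reducing tension lowers a string's frequency; the adjustment lowers the banjo string's frequency.
The beat rate fell, so the adjustment moved the banjo string toward 188 Hz — it must have started above the reference.

195 Hz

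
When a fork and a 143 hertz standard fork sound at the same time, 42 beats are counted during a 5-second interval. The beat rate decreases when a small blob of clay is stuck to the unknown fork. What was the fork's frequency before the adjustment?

Beat frequency = 42/5 = 8.4 Hz.
|f − 143| = 8.4, so the fork was at either 134.6 Hz or 151.4 Hz.
Adding mass to a fork lowers its frequency; the adjustment lowers the fork's frequency.
The beat rate fell, so the adjustment moved the fork toward 143 Hz — it must have started above the reference.

151.4 Hz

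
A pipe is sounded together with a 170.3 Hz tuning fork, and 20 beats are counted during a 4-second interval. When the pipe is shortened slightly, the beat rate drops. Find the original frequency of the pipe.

165.3 Hz

Beat frequency = 20/4 = 5 Hz.
|f − 170.3| = 5, so the pipe was at either 165.3 Hz or 175.3 Hz.
A shorter pipe has a higher fundamental; the adjustment raises the pipe's frequency.
The beat rate fell, so the adjustment moved the pipe toward 170.3 Hz — it must have started below the reference.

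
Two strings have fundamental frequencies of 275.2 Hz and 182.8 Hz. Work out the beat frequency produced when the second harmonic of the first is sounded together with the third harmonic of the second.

2.0 Hz

Second harmonic of the first: 2·275.2 = 550.4 Hz.
Third harmonic of the second: 3·182.8 = 548.4 Hz.
f_beat = |550.4 − 548.4| = 2.0 Hz.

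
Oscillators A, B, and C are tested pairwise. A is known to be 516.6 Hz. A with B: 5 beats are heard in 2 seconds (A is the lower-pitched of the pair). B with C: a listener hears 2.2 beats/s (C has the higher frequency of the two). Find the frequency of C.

A–B: Beat frequency = 5/2 = 2.5 Hz.
B is above A, so f_B = 516.6 + 2.5 = 519.1 Hz.
C is above B, so f_C = 519.1 + 2.2 = 521.3 Hz.

521.3 Hz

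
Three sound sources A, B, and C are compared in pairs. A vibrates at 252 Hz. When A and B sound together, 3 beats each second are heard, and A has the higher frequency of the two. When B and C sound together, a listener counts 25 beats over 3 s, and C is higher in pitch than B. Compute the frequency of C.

B is below A, so f_B = 252 − 3 = 249 Hz.
B–C: Beat frequency = 25/3 = 8.3333 Hz.
C is above B, so f_C = 249 + 8.3333 = 257.3333 Hz.

257.3333 Hz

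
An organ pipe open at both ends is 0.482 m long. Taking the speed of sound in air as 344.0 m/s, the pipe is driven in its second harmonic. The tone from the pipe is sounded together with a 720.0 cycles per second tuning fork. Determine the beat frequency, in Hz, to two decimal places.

6.31 Hz

Open pipe: f_n = n·v/(2L) = 2·344.0/(2·0.482) = 713.6929 Hz.
f_beat = |713.6929 − 720.0| = 6.31 Hz.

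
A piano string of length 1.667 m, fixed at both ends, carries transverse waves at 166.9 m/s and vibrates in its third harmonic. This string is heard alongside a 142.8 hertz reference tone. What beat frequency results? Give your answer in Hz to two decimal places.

For a string fixed at both ends, f_n = n·v/(2L) = 3·166.9/(2·1.667) = 150.1800 Hz.
f_beat = |150.1800 − 142.8| = 7.38 Hz.

7.38 Hz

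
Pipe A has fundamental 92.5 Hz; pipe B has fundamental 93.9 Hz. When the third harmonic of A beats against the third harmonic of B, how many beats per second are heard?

4.2 Hz

Third harmonic of the first: 3·92.5 = 277.5 Hz.
Third harmonic of the second: 3·93.9 = 281.7 Hz.
f_beat = |277.5 − 281.7| = 4.2 Hz.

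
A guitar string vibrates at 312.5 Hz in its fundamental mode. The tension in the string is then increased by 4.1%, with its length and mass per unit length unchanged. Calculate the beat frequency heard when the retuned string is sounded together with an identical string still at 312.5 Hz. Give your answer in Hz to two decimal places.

6.34 Hz

For a string, f ∝ √T, so the new frequency is 312.5·√1.041 = 318.8419 Hz.
f_beat = |318.8419 − 312.5| = 6.34 Hz.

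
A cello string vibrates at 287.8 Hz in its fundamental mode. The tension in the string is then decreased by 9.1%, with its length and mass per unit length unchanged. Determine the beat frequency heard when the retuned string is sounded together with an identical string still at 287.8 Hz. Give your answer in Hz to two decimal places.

For a string, f ∝ √T, so the new frequency is 287.8·√0.909 = 274.3928 Hz.
f_beat = |274.3928 − 287.8| = 13.41 Hz.

13.41 Hz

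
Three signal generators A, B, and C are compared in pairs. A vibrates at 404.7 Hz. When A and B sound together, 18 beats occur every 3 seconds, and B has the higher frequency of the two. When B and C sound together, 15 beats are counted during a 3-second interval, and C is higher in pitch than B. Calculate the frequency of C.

415.7 Hz

A–B: Beat frequency = 18/3 = 6 Hz.
B is above A, so f_B = 404.7 + 6 = 410.7 Hz.
B–C: Beat frequency = 15/3 = 5 Hz.
C is above B, so f_C = 410.7 + 5 = 415.7 Hz.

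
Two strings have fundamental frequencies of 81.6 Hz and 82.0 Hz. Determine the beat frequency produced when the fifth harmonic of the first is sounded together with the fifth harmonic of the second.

2.0 Hz

Fifth harmonic of the first: 5·81.6 = 408.0 Hz.
Fifth harmonic of the second: 5·82.0 = 410.0 Hz.
f_beat = |408.0 − 410.0| = 2.0 Hz.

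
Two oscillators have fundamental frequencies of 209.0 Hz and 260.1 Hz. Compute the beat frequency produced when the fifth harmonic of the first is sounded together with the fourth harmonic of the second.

4.6 Hz

Fifth harmonic of the first: 5·209.0 = 1045.0 Hz.
Fourth harmonic of the second: 4·260.1 = 1040.4 Hz.
f_beat = |1045.0 − 1040.4| = 4.6 Hz.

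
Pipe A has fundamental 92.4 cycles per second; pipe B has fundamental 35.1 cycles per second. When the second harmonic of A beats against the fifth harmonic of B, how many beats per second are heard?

9.3 Hz

Second harmonic of the first: 2·92.4 = 184.8 Hz.
Fifth harmonic of the second: 5·35.1 = 175.5 Hz.
f_beat = |184.8 − 175.5| = 9.3 Hz.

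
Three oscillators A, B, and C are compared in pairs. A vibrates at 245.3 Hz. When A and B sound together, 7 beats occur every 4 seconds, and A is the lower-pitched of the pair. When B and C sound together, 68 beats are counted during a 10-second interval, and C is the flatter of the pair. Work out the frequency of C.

240.25 Hz

A–B: Beat frequency = 7/4 = 1.75 Hz.
B is above A, so f_B = 245.3 + 1.75 = 247.05 Hz.
B–C: Beat frequency = 68/10 = 6.8 Hz.
C is below B, so f_C = 247.05 − 6.8 = 240.25 Hz.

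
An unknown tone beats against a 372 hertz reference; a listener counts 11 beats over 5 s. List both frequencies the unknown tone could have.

Beat frequency = 11/5 = 2.2 Hz.
|f − 372| = 2.2, so f = 372 ± 2.2.

369.8 Hz or 374.2 Hz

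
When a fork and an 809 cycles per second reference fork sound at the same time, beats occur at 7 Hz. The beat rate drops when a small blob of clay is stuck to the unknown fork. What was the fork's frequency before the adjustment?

816 Hz

|f − 809| = 7, so the fork was at either 802 Hz or 816 Hz.
Adding mass to a fork lowers its frequency; the adjustment lowers the fork's frequency.
The beat rate fell, so the adjustment moved the fork toward 809 Hz — it must have started above the reference.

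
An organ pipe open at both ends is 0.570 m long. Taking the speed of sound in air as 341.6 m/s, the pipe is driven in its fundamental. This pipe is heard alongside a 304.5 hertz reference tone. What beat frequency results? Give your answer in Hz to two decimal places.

Open pipe: f_n = n·v/(2L) = 1·341.6/(2·0.570) = 299.6491 Hz.
f_beat = |299.6491 − 304.5| = 4.85 Hz.

4.85 Hz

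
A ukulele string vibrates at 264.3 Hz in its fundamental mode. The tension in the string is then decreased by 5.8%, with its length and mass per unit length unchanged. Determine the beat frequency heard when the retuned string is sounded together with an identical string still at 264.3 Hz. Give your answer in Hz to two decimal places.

7.78 Hz

For a string, f ∝ √T, so the new frequency is 264.3·√0.942 = 256.5208 Hz.
f_beat = |256.5208 − 264.3| = 7.78 Hz.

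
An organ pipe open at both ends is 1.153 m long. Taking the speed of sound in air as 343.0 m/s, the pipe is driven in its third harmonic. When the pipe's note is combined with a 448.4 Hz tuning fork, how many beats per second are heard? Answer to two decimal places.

2.17 Hz

Open pipe: f_n = n·v/(2L) = 3·343.0/(2·1.153) = 446.2272 Hz.
f_beat = |446.2272 − 448.4| = 2.17 Hz.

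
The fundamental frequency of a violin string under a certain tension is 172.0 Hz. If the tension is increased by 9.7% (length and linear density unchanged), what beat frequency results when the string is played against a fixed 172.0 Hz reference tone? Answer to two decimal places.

8.15 Hz

For a string, f ∝ √T, so the new frequency is 172.0·√1.097 = 180.1490 Hz.
f_beat = |180.1490 − 172.0| = 8.15 Hz.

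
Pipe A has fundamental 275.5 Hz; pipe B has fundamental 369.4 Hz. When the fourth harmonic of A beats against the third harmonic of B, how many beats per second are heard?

6.2 Hz

Fourth harmonic of the first: 4·275.5 = 1102.0 Hz.
Third harmonic of the second: 3·369.4 = 1108.2 Hz.
f_beat = |1102.0 − 1108.2| = 6.2 Hz.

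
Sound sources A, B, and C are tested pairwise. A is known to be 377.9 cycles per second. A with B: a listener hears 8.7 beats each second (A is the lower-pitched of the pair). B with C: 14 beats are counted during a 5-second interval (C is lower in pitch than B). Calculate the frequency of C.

383.8 Hz

B is above A, so f_B = 377.9 + 8.7 = 386.6 Hz.
B–C: Beat frequency = 14/5 = 2.8 Hz.
C is below B, so f_C = 386.6 − 2.8 = 383.8 Hz.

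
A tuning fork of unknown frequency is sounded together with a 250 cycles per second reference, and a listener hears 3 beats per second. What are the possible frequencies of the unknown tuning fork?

|f − 250| = 3, so f = 250 ± 3.

247 Hz or 253 Hz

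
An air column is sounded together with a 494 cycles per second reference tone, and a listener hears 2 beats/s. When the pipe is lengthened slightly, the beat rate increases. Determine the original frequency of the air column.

492 Hz

|f − 494| = 2, so the air column was at either 492 Hz or 496 Hz.
A longer pipe has a lower fundamental; the adjustment lowers the air column's frequency.
The beat rate rose, so the adjustment moved the air column further from 494 Hz — it was already below the reference.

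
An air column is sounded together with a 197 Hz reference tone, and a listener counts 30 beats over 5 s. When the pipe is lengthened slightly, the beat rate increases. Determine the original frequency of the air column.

191 Hz

Beat frequency = 30/5 = 6 Hz.
|f − 197| = 6, so the air column was at either 191 Hz or 203 Hz.
A longer pipe has a lower fundamental; the adjustment lowers the air column's frequency.
The beat rate rose, so the adjustment moved the air column further from 197 Hz — it was already below the reference.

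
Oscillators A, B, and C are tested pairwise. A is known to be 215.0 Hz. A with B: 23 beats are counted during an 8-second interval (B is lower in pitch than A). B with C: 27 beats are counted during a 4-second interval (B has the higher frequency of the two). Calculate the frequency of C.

205.375 Hz

A–B: Beat frequency = 23/8 = 2.875 Hz.
B is below A, so f_B = 215.0 − 2.875 = 212.125 Hz.
B–C: Beat frequency = 27/4 = 6.75 Hz.
C is below B, so f_C = 212.125 − 6.75 = 205.375 Hz.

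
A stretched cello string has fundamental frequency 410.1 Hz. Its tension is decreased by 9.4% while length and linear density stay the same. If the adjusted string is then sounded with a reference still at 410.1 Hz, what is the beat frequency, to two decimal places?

For a string, f ∝ √T, so the new frequency is 410.1·√0.906 = 390.3497 Hz.
f_beat = |390.3497 − 410.1| = 19.75 Hz.

19.75 Hz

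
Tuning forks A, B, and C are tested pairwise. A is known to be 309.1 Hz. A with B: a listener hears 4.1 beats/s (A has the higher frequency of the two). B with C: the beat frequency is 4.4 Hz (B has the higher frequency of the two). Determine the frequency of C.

B is below A, so f_B = 309.1 − 4.1 = 305 Hz.
C is below B, so f_C = 305 − 4.4 = 300.6 Hz.

300.6 Hz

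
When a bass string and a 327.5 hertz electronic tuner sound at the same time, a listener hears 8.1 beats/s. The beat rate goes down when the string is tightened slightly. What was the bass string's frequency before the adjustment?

319.4 Hz

|f − 327.5| = 8.1, so the bass string was at either 319.4 Hz or 335.6 Hz.
Increasing tension raises a string's frequency; the adjustment raises the bass string's frequency.
The beat rate fell, so the adjustment moved the bass string toward 327.5 Hz — it must have started below the reference.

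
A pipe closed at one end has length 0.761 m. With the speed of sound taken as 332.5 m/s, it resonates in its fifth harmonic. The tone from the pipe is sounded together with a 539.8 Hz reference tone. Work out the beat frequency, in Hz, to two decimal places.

Closed pipe (odd harmonics): f_n = n·v/(4L) = 5·332.5/(4·0.761) = 546.1564 Hz.
f_beat = |546.1564 − 539.8| = 6.36 Hz.

6.36 Hz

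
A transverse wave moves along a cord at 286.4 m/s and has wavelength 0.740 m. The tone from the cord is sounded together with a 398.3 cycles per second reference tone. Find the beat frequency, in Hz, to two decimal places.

11.27 Hz

Source frequency f = v/λ = 286.4/0.740 = 387.0270 Hz.
f_beat = |387.0270 − 398.3| = 11.27 Hz.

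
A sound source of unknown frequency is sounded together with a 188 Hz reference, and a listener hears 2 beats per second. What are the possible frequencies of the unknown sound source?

186 Hz or 190 Hz

|f − 188| = 2, so f = 188 ± 2.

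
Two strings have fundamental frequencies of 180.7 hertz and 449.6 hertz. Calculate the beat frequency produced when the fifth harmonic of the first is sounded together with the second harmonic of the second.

Fifth harmonic of the first: 5·180.7 = 903.5 Hz.
Second harmonic of the second: 2·449.6 = 899.2 Hz.
f_beat = |903.5 − 899.2| = 4.3 Hz.

4.3 Hz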